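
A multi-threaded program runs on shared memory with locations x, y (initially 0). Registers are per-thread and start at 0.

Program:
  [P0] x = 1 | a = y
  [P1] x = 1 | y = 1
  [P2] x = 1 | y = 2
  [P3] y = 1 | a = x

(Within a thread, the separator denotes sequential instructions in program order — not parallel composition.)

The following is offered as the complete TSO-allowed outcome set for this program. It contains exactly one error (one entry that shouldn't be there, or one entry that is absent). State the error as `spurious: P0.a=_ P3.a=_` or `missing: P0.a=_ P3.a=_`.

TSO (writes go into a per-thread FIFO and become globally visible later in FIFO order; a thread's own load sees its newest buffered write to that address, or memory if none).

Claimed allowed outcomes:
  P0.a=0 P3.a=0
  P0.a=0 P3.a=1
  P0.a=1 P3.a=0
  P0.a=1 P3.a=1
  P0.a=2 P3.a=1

outcome vector order: (P0.a,P3.a)
[TSO] allowed = {00, 01, 10, 11, 20, 21}
TSO∖claimed = {20}

missing: P0.a=2 P3.a=0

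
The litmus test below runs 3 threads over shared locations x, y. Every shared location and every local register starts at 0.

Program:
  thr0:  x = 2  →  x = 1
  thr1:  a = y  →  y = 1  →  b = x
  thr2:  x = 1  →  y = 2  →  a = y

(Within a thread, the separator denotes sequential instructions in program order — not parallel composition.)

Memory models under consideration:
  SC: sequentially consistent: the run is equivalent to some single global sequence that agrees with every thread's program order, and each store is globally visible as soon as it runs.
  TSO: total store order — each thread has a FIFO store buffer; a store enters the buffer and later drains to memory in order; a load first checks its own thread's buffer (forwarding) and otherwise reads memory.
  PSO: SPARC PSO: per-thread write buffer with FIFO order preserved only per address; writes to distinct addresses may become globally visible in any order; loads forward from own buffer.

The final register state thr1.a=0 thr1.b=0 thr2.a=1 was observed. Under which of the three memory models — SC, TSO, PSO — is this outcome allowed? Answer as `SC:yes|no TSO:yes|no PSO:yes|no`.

SC:no TSO:yes PSO:yes

outcome vector order: (thr1.a,thr1.b,thr2.a)
under SC → 0/0/2; 0/1/1; 0/1/2; 0/2/1; 0/2/2; 2/1/1; 2/1/2; 2/2/1; 2/2/2
under TSO → 0/0/1; 0/0/2; 0/1/1; 0/1/2; 0/2/1; 0/2/2; 2/1/1; 2/1/2; 2/2/1; 2/2/2
under PSO → 0/0/1; 0/0/2; 0/1/1; 0/1/2; 0/2/1; 0/2/2; 2/0/1; 2/0/2; 2/1/1; 2/1/2; 2/2/1; 2/2/2
target 0/0/1 ∈ {TSO,PSO}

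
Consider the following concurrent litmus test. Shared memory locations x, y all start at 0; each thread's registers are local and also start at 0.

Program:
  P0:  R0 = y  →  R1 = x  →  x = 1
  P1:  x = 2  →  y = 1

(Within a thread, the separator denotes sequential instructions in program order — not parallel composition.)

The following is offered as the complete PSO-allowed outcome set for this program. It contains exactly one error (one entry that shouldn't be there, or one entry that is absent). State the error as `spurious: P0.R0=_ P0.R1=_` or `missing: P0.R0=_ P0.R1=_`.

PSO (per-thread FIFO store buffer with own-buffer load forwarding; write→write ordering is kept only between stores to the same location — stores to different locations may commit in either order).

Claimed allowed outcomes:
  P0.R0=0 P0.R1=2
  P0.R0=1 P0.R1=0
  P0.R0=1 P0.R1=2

outcome vector order: (P0.R0,P0.R1)
PSO: 4 outcomes — {<0 0>, <0 2>, <1 0>, <1 2>}
PSO∖claimed = {<0 0>}

missing: P0.R0=0 P0.R1=0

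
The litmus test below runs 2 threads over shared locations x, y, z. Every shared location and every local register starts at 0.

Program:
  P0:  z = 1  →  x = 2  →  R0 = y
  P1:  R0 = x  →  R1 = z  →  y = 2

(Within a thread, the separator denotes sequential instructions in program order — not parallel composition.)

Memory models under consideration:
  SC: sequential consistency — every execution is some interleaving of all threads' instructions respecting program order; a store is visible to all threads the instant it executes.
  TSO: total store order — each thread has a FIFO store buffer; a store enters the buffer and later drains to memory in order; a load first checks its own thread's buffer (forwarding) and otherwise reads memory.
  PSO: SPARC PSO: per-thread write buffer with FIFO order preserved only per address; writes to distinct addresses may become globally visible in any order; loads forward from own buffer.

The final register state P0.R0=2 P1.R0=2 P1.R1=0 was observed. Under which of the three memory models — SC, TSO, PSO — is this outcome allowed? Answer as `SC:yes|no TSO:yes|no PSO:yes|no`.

SC:no TSO:no PSO:yes

outcome vector order: (P0.R0,P1.R0,P1.R1)
under SC → <0 0 0> <0 0 1> <0 2 1> <2 0 0> <2 0 1> <2 2 1>
under TSO → <0 0 0> <0 0 1> <0 2 1> <2 0 0> <2 0 1> <2 2 1>
under PSO → <0 0 0> <0 0 1> <0 2 0> <0 2 1> <2 0 0> <2 0 1> <2 2 0> <2 2 1>
target <2 2 0> ∈ {PSO}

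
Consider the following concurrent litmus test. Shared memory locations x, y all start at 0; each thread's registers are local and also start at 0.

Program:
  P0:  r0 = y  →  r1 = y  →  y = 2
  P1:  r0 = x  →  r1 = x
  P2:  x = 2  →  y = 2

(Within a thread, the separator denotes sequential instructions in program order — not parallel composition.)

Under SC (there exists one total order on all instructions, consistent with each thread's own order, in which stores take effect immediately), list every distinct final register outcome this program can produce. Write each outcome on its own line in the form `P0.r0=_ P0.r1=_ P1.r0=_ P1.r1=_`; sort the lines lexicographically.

P0.r0=0 P0.r1=0 P1.r0=0 P1.r1=0
P0.r0=0 P0.r1=0 P1.r0=0 P1.r1=2
P0.r0=0 P0.r1=0 P1.r0=2 P1.r1=2
P0.r0=0 P0.r1=2 P1.r0=0 P1.r1=0
P0.r0=0 P0.r1=2 P1.r0=0 P1.r1=2
P0.r0=0 P0.r1=2 P1.r0=2 P1.r1=2
P0.r0=2 P0.r1=2 P1.r0=0 P1.r1=0
P0.r0=2 P0.r1=2 P1.r0=0 P1.r1=2
P0.r0=2 P0.r1=2 P1.r0=2 P1.r1=2

outcome vector order: (P0.r0,P0.r1,P1.r0,P1.r1)
|SC outcomes| = 9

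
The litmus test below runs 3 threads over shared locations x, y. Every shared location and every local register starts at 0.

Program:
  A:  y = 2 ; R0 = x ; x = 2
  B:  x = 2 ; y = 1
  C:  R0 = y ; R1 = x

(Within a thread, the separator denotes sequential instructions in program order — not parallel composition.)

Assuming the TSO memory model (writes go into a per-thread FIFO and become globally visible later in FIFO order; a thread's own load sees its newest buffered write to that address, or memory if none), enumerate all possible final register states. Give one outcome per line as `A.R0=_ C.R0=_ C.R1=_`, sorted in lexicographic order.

outcome vector order: (A.R0,C.R0,C.R1)
|TSO outcomes| = 10

A.R0=0 C.R0=0 C.R1=0
A.R0=0 C.R0=0 C.R1=2
A.R0=0 C.R0=1 C.R1=2
A.R0=0 C.R0=2 C.R1=0
A.R0=0 C.R0=2 C.R1=2
A.R0=2 C.R0=0 C.R1=0
A.R0=2 C.R0=0 C.R1=2
A.R0=2 C.R0=1 C.R1=2
A.R0=2 C.R0=2 C.R1=0
A.R0=2 C.R0=2 C.R1=2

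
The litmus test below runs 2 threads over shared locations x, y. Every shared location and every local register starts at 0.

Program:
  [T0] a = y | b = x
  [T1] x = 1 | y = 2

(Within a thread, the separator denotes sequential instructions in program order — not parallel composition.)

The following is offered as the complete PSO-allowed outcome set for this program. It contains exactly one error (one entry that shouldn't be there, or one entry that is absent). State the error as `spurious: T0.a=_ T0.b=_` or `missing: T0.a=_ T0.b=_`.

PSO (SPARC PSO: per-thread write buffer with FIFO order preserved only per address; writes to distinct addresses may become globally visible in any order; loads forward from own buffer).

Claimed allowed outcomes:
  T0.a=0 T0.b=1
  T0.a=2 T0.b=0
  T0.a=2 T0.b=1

missing: T0.a=0 T0.b=0

outcome vector order: (T0.a,T0.b)
PSO: 4 outcomes — {0/0, 0/1, 2/0, 2/1}
PSO∖claimed = {0/0}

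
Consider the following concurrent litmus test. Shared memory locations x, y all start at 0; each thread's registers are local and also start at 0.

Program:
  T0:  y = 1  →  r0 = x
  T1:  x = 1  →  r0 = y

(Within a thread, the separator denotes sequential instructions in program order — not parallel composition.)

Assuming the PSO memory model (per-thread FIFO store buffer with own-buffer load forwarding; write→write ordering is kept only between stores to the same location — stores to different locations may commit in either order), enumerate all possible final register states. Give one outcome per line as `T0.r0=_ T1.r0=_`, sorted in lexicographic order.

T0.r0=0 T1.r0=0
T0.r0=0 T1.r0=1
T0.r0=1 T1.r0=0
T0.r0=1 T1.r0=1

outcome vector order: (T0.r0,T1.r0)
|PSO outcomes| = 4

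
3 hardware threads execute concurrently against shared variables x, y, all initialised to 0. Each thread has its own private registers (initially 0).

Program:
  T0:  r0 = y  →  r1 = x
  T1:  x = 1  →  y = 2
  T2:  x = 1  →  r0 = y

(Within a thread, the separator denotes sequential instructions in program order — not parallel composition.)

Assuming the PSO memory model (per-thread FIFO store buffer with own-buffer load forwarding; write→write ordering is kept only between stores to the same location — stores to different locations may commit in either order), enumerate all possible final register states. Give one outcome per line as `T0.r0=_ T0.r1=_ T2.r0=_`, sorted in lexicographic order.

T0.r0=0 T0.r1=0 T2.r0=0
T0.r0=0 T0.r1=0 T2.r0=2
T0.r0=0 T0.r1=1 T2.r0=0
T0.r0=0 T0.r1=1 T2.r0=2
T0.r0=2 T0.r1=0 T2.r0=0
T0.r0=2 T0.r1=0 T2.r0=2
T0.r0=2 T0.r1=1 T2.r0=0
T0.r0=2 T0.r1=1 T2.r0=2

outcome vector order: (T0.r0,T0.r1,T2.r0)
|PSO outcomes| = 8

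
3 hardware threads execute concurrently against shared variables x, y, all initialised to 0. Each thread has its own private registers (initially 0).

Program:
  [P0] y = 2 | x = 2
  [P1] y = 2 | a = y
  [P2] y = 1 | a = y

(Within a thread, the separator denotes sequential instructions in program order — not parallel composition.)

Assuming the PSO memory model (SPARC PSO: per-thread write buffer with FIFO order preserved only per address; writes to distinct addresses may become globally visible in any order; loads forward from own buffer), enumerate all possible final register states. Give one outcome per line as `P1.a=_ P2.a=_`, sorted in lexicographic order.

P1.a=1 P2.a=1
P1.a=1 P2.a=2
P1.a=2 P2.a=1
P1.a=2 P2.a=2

outcome vector order: (P1.a,P2.a)
|PSO outcomes| = 4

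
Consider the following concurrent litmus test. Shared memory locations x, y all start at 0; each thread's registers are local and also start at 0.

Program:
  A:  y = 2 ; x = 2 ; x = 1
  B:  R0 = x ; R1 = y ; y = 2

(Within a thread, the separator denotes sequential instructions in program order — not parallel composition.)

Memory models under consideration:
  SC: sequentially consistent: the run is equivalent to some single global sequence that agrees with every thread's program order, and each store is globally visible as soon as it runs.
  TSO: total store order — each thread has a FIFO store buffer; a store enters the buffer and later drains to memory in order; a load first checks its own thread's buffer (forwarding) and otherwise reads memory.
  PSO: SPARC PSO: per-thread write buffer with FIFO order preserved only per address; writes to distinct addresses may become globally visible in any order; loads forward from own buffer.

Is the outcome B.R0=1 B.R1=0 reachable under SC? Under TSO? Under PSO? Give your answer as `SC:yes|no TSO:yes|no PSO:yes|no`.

outcome vector order: (B.R0,B.R1)
[SC] allowed = {<0 0>, <0 2>, <1 2>, <2 2>}
[TSO] allowed = {<0 0>, <0 2>, <1 2>, <2 2>}
[PSO] allowed = {<0 0>, <0 2>, <1 0>, <1 2>, <2 0>, <2 2>}
target <1 0> ∈ {PSO}

SC:no TSO:no PSO:yes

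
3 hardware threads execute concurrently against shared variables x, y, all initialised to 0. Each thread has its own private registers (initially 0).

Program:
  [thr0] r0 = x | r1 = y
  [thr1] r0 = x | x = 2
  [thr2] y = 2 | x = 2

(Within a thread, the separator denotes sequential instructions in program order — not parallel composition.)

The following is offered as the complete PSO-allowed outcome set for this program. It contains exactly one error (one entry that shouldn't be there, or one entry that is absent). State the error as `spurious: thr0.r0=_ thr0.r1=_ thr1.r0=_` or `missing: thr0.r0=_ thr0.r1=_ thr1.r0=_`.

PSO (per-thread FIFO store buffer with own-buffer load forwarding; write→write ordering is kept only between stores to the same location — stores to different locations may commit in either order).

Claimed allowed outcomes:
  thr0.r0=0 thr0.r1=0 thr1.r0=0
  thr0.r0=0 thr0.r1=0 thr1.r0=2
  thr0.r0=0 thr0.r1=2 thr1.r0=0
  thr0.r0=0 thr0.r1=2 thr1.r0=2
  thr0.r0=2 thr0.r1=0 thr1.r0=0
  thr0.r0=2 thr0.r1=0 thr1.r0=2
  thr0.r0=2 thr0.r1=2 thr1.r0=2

missing: thr0.r0=2 thr0.r1=2 thr1.r0=0

outcome vector order: (thr0.r0,thr0.r1,thr1.r0)
under PSO → 0/0/0 0/0/2 0/2/0 0/2/2 2/0/0 2/0/2 2/2/0 2/2/2
PSO∖claimed = {2/2/0}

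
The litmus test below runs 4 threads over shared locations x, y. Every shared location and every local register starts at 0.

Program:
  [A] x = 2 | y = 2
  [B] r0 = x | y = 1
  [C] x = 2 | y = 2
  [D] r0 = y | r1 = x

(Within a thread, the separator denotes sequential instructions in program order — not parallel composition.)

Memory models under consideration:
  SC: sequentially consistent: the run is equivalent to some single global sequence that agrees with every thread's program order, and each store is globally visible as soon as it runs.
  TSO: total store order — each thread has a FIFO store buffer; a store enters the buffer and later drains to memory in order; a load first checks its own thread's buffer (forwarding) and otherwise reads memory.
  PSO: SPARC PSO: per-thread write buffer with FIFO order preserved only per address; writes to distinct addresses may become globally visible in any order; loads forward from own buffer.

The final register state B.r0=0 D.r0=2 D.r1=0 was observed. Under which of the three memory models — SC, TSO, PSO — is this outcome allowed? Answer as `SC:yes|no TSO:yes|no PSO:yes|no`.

outcome vector order: (B.r0,D.r0,D.r1)
under SC → 0/0/0, 0/0/2, 0/1/0, 0/1/2, 0/2/2, 2/0/0, 2/0/2, 2/1/2, 2/2/2
under TSO → 0/0/0, 0/0/2, 0/1/0, 0/1/2, 0/2/2, 2/0/0, 2/0/2, 2/1/2, 2/2/2
under PSO → 0/0/0, 0/0/2, 0/1/0, 0/1/2, 0/2/0, 0/2/2, 2/0/0, 2/0/2, 2/1/2, 2/2/0, 2/2/2
target 0/2/0 ∈ {PSO}

SC:no TSO:no PSO:yes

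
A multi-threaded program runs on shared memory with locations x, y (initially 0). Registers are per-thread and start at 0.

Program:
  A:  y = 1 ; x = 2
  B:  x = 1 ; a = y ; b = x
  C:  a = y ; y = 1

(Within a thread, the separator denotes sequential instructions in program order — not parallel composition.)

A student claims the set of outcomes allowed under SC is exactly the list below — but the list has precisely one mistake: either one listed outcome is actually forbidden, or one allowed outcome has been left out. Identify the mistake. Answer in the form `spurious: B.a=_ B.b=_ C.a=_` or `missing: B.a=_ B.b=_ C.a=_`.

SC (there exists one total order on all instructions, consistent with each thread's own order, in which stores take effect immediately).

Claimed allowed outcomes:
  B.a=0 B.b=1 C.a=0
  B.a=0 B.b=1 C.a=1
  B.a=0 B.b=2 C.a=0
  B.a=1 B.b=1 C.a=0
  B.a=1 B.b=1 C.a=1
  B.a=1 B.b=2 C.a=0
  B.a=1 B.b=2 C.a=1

missing: B.a=0 B.b=2 C.a=1

outcome vector order: (B.a,B.b,C.a)
under SC → (0,1,0), (0,1,1), (0,2,0), (0,2,1), (1,1,0), (1,1,1), (1,2,0), (1,2,1)
SC∖claimed = {(0,2,1)}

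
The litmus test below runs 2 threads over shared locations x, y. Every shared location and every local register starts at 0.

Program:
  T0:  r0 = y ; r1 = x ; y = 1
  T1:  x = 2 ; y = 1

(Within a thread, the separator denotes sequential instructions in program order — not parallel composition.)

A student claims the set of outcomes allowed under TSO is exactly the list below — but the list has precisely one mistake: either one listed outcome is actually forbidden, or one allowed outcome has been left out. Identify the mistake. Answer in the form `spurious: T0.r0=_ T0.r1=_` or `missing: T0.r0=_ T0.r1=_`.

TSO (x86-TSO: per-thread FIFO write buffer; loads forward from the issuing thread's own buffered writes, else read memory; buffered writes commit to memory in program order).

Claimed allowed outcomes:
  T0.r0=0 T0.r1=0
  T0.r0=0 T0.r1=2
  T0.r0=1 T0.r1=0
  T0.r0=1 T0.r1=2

spurious: T0.r0=1 T0.r1=0

outcome vector order: (T0.r0,T0.r1)
TSO (3): <0 0>, <0 2>, <1 2>
claimed∖TSO = {<1 0>}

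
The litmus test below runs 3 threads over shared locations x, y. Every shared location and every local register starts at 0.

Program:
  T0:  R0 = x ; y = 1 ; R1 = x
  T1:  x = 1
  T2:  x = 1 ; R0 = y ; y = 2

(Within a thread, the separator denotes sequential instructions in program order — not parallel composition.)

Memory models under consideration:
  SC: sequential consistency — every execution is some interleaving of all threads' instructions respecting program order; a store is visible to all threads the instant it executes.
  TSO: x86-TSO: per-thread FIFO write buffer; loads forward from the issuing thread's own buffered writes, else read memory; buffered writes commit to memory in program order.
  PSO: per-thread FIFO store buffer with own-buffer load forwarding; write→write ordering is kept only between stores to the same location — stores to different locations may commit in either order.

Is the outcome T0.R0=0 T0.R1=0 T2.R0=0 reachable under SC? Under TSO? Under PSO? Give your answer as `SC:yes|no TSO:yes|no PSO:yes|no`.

SC:no TSO:yes PSO:yes

outcome vector order: (T0.R0,T0.R1,T2.R0)
[SC] allowed = {<0 0 1> <0 1 0> <0 1 1> <1 1 0> <1 1 1>}
[TSO] allowed = {<0 0 0> <0 0 1> <0 1 0> <0 1 1> <1 1 0> <1 1 1>}
[PSO] allowed = {<0 0 0> <0 0 1> <0 1 0> <0 1 1> <1 1 0> <1 1 1>}
target <0 0 0> ∈ {TSO,PSO}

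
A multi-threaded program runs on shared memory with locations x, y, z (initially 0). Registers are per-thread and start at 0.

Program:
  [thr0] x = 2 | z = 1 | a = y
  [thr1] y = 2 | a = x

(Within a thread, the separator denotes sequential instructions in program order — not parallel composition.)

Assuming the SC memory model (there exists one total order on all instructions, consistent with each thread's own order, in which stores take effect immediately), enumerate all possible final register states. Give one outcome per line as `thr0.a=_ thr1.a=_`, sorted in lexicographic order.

outcome vector order: (thr0.a,thr1.a)
|SC outcomes| = 3

thr0.a=0 thr1.a=2
thr0.a=2 thr1.a=0
thr0.a=2 thr1.a=2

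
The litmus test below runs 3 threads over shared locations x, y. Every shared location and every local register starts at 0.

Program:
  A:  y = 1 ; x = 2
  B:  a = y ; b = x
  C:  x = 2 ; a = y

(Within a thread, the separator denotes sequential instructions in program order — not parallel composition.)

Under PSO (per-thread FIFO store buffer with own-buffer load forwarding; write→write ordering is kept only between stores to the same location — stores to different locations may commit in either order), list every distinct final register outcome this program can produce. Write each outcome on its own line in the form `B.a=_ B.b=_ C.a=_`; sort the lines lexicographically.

B.a=0 B.b=0 C.a=0
B.a=0 B.b=0 C.a=1
B.a=0 B.b=2 C.a=0
B.a=0 B.b=2 C.a=1
B.a=1 B.b=0 C.a=0
B.a=1 B.b=0 C.a=1
B.a=1 B.b=2 C.a=0
B.a=1 B.b=2 C.a=1

outcome vector order: (B.a,B.b,C.a)
|PSO outcomes| = 8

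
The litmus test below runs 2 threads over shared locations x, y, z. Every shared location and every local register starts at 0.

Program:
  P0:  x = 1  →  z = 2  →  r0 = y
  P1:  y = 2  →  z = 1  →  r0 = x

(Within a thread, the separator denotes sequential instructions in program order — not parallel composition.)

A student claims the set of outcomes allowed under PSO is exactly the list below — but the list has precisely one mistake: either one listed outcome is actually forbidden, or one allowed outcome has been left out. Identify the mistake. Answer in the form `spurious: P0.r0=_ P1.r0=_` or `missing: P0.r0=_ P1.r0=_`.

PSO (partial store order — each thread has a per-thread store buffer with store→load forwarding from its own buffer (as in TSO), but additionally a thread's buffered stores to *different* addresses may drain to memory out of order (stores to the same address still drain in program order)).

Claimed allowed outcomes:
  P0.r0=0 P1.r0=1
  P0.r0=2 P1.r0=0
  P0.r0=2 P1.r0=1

missing: P0.r0=0 P1.r0=0

outcome vector order: (P0.r0,P1.r0)
[PSO] allowed = {(0,0); (0,1); (2,0); (2,1)}
PSO∖claimed = {(0,0)}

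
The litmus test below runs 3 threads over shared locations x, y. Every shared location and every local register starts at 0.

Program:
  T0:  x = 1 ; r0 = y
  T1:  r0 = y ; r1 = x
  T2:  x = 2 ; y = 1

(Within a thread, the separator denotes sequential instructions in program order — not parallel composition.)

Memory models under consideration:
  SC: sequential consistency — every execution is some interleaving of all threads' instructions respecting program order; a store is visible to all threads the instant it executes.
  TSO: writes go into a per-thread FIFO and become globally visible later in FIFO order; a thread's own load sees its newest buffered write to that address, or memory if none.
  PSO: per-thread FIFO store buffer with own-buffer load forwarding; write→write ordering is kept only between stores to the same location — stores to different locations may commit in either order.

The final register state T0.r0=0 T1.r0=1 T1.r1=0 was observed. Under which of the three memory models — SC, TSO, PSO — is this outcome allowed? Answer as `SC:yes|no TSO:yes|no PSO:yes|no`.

outcome vector order: (T0.r0,T1.r0,T1.r1)
SC: 10 outcomes — {<0 0 0>, <0 0 1>, <0 0 2>, <0 1 1>, <0 1 2>, <1 0 0>, <1 0 1>, <1 0 2>, <1 1 1>, <1 1 2>}
TSO: 10 outcomes — {<0 0 0>, <0 0 1>, <0 0 2>, <0 1 1>, <0 1 2>, <1 0 0>, <1 0 1>, <1 0 2>, <1 1 1>, <1 1 2>}
PSO: 12 outcomes — {<0 0 0>, <0 0 1>, <0 0 2>, <0 1 0>, <0 1 1>, <0 1 2>, <1 0 0>, <1 0 1>, <1 0 2>, <1 1 0>, <1 1 1>, <1 1 2>}
target <0 1 0> ∈ {PSO}

SC:no TSO:no PSO:yes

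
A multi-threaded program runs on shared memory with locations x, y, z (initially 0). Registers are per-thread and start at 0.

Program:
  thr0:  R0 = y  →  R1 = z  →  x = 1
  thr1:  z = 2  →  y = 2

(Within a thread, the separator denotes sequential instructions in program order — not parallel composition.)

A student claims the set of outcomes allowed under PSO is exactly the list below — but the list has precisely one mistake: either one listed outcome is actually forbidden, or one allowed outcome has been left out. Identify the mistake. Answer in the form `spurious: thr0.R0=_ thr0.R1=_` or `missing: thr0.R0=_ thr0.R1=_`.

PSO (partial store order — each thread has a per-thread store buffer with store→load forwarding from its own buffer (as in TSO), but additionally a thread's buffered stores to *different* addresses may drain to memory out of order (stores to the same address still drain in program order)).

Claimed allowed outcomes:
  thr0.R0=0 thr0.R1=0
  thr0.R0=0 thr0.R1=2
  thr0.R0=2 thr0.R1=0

missing: thr0.R0=2 thr0.R1=2

outcome vector order: (thr0.R0,thr0.R1)
PSO: 4 outcomes — {(0,0); (0,2); (2,0); (2,2)}
PSO∖claimed = {(2,2)}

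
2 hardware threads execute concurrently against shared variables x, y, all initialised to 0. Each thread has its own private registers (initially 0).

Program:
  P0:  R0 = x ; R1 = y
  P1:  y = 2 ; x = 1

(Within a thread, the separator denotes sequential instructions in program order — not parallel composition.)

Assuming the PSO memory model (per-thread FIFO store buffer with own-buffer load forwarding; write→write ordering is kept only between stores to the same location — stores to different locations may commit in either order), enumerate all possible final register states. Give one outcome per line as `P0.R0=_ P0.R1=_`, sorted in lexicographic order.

outcome vector order: (P0.R0,P0.R1)
|PSO outcomes| = 4

P0.R0=0 P0.R1=0
P0.R0=0 P0.R1=2
P0.R0=1 P0.R1=0
P0.R0=1 P0.R1=2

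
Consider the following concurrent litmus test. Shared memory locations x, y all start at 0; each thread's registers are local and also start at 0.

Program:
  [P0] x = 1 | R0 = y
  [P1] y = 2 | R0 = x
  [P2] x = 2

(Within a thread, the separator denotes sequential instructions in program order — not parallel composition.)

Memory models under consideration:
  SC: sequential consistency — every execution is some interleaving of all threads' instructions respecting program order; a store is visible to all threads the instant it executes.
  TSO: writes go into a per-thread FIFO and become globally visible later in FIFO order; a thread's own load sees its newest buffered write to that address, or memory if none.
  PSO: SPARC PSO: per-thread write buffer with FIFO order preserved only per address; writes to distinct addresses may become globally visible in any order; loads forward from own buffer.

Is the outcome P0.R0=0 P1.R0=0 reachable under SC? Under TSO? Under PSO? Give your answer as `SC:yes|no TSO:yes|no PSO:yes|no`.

outcome vector order: (P0.R0,P1.R0)
[SC] allowed = {01 02 20 21 22}
[TSO] allowed = {00 01 02 20 21 22}
[PSO] allowed = {00 01 02 20 21 22}
target 00 ∈ {TSO,PSO}

SC:no TSO:yes PSO:yes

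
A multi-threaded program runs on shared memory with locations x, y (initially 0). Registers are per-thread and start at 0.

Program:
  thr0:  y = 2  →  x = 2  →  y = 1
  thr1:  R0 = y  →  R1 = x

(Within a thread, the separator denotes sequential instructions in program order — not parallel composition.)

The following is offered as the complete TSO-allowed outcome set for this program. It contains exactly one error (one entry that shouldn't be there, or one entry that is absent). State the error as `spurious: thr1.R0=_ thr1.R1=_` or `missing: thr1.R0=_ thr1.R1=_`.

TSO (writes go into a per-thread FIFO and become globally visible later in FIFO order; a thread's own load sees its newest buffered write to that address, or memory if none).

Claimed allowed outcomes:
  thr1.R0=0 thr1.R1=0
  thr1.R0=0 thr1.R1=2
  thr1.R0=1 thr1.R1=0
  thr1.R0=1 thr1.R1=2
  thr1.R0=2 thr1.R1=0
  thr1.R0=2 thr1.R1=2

outcome vector order: (thr1.R0,thr1.R1)
under TSO → 0/0, 0/2, 1/2, 2/0, 2/2
claimed∖TSO = {1/0}

spurious: thr1.R0=1 thr1.R1=0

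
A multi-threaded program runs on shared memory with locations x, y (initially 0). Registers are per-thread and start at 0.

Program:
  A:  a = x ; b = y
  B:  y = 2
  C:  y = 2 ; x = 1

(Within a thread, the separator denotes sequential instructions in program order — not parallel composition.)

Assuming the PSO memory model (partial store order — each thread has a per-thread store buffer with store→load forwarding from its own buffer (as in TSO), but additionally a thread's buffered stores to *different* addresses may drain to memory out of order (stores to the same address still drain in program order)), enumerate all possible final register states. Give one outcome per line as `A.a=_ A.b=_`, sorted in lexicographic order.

outcome vector order: (A.a,A.b)
|PSO outcomes| = 4

A.a=0 A.b=0
A.a=0 A.b=2
A.a=1 A.b=0
A.a=1 A.b=2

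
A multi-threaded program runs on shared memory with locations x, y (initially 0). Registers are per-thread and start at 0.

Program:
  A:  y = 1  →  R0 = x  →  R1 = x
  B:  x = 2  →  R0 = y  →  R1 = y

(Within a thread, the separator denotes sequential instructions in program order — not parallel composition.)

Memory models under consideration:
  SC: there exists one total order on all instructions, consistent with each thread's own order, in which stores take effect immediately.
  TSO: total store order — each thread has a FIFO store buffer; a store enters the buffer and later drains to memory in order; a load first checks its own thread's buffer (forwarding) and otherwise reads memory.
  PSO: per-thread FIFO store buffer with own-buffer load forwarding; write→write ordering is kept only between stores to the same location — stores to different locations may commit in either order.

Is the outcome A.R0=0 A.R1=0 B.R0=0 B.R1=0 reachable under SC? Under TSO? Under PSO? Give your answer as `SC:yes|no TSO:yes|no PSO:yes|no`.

SC:no TSO:yes PSO:yes

outcome vector order: (A.R0,A.R1,B.R0,B.R1)
[SC] allowed = {<0 0 1 1> <0 2 1 1> <2 2 0 0> <2 2 0 1> <2 2 1 1>}
[TSO] allowed = {<0 0 0 0> <0 0 0 1> <0 0 1 1> <0 2 0 0> <0 2 0 1> <0 2 1 1> <2 2 0 0> <2 2 0 1> <2 2 1 1>}
[PSO] allowed = {<0 0 0 0> <0 0 0 1> <0 0 1 1> <0 2 0 0> <0 2 0 1> <0 2 1 1> <2 2 0 0> <2 2 0 1> <2 2 1 1>}
target <0 0 0 0> ∈ {TSO,PSO}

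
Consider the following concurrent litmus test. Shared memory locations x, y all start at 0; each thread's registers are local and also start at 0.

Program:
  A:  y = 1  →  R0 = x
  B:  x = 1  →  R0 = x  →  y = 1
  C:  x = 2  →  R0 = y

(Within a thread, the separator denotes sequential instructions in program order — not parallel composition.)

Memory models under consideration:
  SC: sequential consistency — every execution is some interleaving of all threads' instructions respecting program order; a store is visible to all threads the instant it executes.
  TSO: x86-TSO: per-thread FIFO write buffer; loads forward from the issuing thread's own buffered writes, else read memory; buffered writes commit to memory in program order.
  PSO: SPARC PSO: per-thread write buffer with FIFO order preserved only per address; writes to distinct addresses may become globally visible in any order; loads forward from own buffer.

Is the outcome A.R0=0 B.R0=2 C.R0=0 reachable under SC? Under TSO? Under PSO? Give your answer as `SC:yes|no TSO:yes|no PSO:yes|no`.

outcome vector order: (A.R0,B.R0,C.R0)
[SC] allowed = {<0 1 1>; <0 2 1>; <1 1 0>; <1 1 1>; <1 2 1>; <2 1 0>; <2 1 1>; <2 2 0>; <2 2 1>}
[TSO] allowed = {<0 1 0>; <0 1 1>; <0 2 0>; <0 2 1>; <1 1 0>; <1 1 1>; <1 2 0>; <1 2 1>; <2 1 0>; <2 1 1>; <2 2 0>; <2 2 1>}
[PSO] allowed = {<0 1 0>; <0 1 1>; <0 2 0>; <0 2 1>; <1 1 0>; <1 1 1>; <1 2 0>; <1 2 1>; <2 1 0>; <2 1 1>; <2 2 0>; <2 2 1>}
target <0 2 0> ∈ {TSO,PSO}

SC:no TSO:yes PSO:yes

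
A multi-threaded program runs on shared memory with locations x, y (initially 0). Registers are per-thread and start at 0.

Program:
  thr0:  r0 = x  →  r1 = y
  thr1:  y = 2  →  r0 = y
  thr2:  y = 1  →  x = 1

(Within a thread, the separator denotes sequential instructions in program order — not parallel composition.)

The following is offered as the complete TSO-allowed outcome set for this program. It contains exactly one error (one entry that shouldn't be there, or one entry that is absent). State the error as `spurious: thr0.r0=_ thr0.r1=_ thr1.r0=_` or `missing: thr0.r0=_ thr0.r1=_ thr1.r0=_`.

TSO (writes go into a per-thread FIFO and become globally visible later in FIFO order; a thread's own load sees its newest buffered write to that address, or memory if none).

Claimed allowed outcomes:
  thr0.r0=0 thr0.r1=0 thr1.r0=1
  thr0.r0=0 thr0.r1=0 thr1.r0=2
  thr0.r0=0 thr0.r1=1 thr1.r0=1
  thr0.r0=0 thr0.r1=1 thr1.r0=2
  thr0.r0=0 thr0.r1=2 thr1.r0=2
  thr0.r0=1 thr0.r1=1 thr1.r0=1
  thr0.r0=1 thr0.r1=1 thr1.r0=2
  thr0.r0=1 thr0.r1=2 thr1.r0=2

outcome vector order: (thr0.r0,thr0.r1,thr1.r0)
[TSO] allowed = {001 002 011 012 021 022 111 112 122}
TSO∖claimed = {021}

missing: thr0.r0=0 thr0.r1=2 thr1.r0=1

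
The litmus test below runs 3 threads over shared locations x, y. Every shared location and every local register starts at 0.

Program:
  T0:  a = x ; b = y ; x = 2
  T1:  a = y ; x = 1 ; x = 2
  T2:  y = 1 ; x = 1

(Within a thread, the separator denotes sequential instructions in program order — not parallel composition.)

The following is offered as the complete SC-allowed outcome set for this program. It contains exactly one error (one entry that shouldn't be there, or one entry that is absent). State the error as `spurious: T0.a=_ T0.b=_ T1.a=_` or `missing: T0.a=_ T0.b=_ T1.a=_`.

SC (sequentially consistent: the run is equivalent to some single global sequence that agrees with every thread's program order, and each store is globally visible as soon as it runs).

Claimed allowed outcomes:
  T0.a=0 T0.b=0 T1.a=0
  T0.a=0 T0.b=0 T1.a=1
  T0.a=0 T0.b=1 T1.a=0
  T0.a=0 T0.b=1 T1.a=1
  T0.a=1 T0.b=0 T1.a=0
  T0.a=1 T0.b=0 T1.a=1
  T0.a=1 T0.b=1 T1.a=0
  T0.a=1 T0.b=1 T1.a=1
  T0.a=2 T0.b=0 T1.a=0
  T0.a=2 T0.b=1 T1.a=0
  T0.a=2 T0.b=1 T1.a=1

outcome vector order: (T0.a,T0.b,T1.a)
[SC] allowed = {<0 0 0>, <0 0 1>, <0 1 0>, <0 1 1>, <1 0 0>, <1 1 0>, <1 1 1>, <2 0 0>, <2 1 0>, <2 1 1>}
claimed∖SC = {<1 0 1>}

spurious: T0.a=1 T0.b=0 T1.a=1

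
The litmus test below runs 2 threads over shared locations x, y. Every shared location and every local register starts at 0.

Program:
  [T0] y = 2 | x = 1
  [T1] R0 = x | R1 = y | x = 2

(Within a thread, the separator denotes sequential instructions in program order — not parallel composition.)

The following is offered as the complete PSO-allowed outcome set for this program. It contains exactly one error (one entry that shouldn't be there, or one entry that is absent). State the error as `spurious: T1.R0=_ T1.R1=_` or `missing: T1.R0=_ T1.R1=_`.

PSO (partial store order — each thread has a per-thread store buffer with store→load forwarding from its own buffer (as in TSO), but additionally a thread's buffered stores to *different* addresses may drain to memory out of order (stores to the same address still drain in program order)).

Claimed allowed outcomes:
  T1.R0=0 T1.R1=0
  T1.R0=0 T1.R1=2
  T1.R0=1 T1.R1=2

outcome vector order: (T1.R0,T1.R1)
PSO: 4 outcomes — {(0,0); (0,2); (1,0); (1,2)}
PSO∖claimed = {(1,0)}

missing: T1.R0=1 T1.R1=0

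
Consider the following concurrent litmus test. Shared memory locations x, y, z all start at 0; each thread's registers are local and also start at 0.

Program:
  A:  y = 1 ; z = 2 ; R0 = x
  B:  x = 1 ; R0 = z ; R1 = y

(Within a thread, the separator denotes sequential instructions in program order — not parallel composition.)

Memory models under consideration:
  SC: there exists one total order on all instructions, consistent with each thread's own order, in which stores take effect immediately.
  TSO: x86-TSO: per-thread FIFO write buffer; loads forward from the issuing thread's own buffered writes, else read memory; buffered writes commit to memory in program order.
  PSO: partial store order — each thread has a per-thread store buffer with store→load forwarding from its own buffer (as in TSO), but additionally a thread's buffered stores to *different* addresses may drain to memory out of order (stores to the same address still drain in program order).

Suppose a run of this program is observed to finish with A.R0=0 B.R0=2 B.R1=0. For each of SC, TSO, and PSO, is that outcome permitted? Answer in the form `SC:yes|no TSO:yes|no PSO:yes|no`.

outcome vector order: (A.R0,B.R0,B.R1)
under SC → <0 2 1> <1 0 0> <1 0 1> <1 2 1>
under TSO → <0 0 0> <0 0 1> <0 2 1> <1 0 0> <1 0 1> <1 2 1>
under PSO → <0 0 0> <0 0 1> <0 2 0> <0 2 1> <1 0 0> <1 0 1> <1 2 0> <1 2 1>
target <0 2 0> ∈ {PSO}

SC:no TSO:no PSO:yes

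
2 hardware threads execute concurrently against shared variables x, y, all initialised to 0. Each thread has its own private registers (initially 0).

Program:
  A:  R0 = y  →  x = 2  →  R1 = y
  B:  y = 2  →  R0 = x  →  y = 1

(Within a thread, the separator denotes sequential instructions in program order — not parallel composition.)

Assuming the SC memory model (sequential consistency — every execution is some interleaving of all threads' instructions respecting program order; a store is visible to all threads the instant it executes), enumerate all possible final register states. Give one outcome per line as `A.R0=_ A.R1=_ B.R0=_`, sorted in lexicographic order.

A.R0=0 A.R1=0 B.R0=2
A.R0=0 A.R1=1 B.R0=0
A.R0=0 A.R1=1 B.R0=2
A.R0=0 A.R1=2 B.R0=0
A.R0=0 A.R1=2 B.R0=2
A.R0=1 A.R1=1 B.R0=0
A.R0=2 A.R1=1 B.R0=0
A.R0=2 A.R1=1 B.R0=2
A.R0=2 A.R1=2 B.R0=0
A.R0=2 A.R1=2 B.R0=2

outcome vector order: (A.R0,A.R1,B.R0)
|SC outcomes| = 10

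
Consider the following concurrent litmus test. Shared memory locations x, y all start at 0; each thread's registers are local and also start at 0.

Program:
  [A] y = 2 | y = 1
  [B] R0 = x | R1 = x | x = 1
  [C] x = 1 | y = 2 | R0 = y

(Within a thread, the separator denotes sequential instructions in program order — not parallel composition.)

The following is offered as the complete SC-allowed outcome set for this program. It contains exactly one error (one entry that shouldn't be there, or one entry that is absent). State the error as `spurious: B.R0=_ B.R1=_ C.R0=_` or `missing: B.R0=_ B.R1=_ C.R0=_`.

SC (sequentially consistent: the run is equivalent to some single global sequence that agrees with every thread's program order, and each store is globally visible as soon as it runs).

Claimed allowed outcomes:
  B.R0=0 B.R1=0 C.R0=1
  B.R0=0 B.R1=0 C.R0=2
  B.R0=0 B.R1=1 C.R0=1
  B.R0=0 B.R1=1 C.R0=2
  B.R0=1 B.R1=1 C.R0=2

outcome vector order: (B.R0,B.R1,C.R0)
[SC] allowed = {0/0/1; 0/0/2; 0/1/1; 0/1/2; 1/1/1; 1/1/2}
SC∖claimed = {1/1/1}

missing: B.R0=1 B.R1=1 C.R0=1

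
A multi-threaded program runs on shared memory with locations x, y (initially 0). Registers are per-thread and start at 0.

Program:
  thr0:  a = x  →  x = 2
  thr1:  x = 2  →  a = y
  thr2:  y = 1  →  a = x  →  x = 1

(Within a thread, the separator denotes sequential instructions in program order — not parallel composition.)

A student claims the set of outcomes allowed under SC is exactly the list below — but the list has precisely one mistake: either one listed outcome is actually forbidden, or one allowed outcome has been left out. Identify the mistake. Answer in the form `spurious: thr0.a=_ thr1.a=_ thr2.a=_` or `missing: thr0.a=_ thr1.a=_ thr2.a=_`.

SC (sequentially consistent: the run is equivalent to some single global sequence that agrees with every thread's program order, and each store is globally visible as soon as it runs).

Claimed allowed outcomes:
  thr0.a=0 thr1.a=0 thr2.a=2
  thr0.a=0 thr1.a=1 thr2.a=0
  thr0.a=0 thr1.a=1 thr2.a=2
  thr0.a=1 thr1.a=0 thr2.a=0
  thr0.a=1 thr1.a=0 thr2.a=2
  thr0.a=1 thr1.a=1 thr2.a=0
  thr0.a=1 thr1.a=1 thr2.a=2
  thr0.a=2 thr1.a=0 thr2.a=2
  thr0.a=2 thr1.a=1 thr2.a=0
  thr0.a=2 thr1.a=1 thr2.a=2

spurious: thr0.a=1 thr1.a=0 thr2.a=0

outcome vector order: (thr0.a,thr1.a,thr2.a)
under SC → <0 0 2>, <0 1 0>, <0 1 2>, <1 0 2>, <1 1 0>, <1 1 2>, <2 0 2>, <2 1 0>, <2 1 2>
claimed∖SC = {<1 0 0>}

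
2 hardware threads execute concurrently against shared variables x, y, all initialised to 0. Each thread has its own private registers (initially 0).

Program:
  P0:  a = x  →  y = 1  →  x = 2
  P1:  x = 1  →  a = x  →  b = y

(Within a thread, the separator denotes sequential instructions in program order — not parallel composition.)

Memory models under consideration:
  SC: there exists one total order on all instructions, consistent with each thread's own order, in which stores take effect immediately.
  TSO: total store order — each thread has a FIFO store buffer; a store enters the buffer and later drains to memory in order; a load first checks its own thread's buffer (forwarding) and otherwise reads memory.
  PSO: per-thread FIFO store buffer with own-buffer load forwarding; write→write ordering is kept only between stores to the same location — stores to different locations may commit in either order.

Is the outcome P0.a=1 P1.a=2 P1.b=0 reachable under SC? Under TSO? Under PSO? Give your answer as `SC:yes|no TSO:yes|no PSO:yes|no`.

SC:no TSO:no PSO:yes

outcome vector order: (P0.a,P1.a,P1.b)
SC: 6 outcomes — {<0 1 0>; <0 1 1>; <0 2 1>; <1 1 0>; <1 1 1>; <1 2 1>}
TSO: 6 outcomes — {<0 1 0>; <0 1 1>; <0 2 1>; <1 1 0>; <1 1 1>; <1 2 1>}
PSO: 8 outcomes — {<0 1 0>; <0 1 1>; <0 2 0>; <0 2 1>; <1 1 0>; <1 1 1>; <1 2 0>; <1 2 1>}
target <1 2 0> ∈ {PSO}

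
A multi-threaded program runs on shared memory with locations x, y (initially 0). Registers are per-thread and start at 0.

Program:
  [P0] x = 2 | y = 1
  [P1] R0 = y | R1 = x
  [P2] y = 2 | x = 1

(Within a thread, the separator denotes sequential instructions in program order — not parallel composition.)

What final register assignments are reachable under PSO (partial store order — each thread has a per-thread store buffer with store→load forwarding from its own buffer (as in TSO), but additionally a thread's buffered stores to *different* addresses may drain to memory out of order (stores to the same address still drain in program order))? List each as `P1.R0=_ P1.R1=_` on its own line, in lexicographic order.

outcome vector order: (P1.R0,P1.R1)
|PSO outcomes| = 9

P1.R0=0 P1.R1=0
P1.R0=0 P1.R1=1
P1.R0=0 P1.R1=2
P1.R0=1 P1.R1=0
P1.R0=1 P1.R1=1
P1.R0=1 P1.R1=2
P1.R0=2 P1.R1=0
P1.R0=2 P1.R1=1
P1.R0=2 P1.R1=2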